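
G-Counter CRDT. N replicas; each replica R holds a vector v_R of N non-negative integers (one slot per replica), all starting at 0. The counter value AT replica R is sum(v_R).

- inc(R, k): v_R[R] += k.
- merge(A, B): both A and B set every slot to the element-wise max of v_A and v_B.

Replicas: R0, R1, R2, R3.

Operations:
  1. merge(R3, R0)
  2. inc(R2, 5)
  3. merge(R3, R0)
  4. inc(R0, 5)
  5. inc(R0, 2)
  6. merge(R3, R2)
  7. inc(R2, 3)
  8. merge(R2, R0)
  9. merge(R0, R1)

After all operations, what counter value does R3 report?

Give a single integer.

Answer: 5

Derivation:
Op 1: merge R3<->R0 -> R3=(0,0,0,0) R0=(0,0,0,0)
Op 2: inc R2 by 5 -> R2=(0,0,5,0) value=5
Op 3: merge R3<->R0 -> R3=(0,0,0,0) R0=(0,0,0,0)
Op 4: inc R0 by 5 -> R0=(5,0,0,0) value=5
Op 5: inc R0 by 2 -> R0=(7,0,0,0) value=7
Op 6: merge R3<->R2 -> R3=(0,0,5,0) R2=(0,0,5,0)
Op 7: inc R2 by 3 -> R2=(0,0,8,0) value=8
Op 8: merge R2<->R0 -> R2=(7,0,8,0) R0=(7,0,8,0)
Op 9: merge R0<->R1 -> R0=(7,0,8,0) R1=(7,0,8,0)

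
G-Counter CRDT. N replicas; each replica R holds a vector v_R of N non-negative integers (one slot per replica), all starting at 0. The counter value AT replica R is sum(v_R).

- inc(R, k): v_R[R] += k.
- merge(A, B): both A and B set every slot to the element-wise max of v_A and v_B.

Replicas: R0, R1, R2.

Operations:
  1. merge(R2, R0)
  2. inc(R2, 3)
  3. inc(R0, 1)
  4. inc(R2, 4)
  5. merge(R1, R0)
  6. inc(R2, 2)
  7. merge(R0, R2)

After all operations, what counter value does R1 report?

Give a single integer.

Op 1: merge R2<->R0 -> R2=(0,0,0) R0=(0,0,0)
Op 2: inc R2 by 3 -> R2=(0,0,3) value=3
Op 3: inc R0 by 1 -> R0=(1,0,0) value=1
Op 4: inc R2 by 4 -> R2=(0,0,7) value=7
Op 5: merge R1<->R0 -> R1=(1,0,0) R0=(1,0,0)
Op 6: inc R2 by 2 -> R2=(0,0,9) value=9
Op 7: merge R0<->R2 -> R0=(1,0,9) R2=(1,0,9)

Answer: 1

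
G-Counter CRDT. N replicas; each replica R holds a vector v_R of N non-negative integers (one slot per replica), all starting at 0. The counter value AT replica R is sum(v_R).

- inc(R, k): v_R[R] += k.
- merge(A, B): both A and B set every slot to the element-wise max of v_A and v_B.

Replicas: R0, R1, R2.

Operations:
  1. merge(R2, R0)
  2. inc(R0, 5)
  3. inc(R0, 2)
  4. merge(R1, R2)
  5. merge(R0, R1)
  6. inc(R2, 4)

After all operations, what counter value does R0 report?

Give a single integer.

Op 1: merge R2<->R0 -> R2=(0,0,0) R0=(0,0,0)
Op 2: inc R0 by 5 -> R0=(5,0,0) value=5
Op 3: inc R0 by 2 -> R0=(7,0,0) value=7
Op 4: merge R1<->R2 -> R1=(0,0,0) R2=(0,0,0)
Op 5: merge R0<->R1 -> R0=(7,0,0) R1=(7,0,0)
Op 6: inc R2 by 4 -> R2=(0,0,4) value=4

Answer: 7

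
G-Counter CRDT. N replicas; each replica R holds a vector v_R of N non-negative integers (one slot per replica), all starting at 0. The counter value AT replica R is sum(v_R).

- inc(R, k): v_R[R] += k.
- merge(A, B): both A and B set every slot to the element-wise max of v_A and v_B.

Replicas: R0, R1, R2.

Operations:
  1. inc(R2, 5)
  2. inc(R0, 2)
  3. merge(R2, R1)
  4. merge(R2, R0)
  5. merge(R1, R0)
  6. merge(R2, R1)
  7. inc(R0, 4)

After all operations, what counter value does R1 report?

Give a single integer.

Answer: 7

Derivation:
Op 1: inc R2 by 5 -> R2=(0,0,5) value=5
Op 2: inc R0 by 2 -> R0=(2,0,0) value=2
Op 3: merge R2<->R1 -> R2=(0,0,5) R1=(0,0,5)
Op 4: merge R2<->R0 -> R2=(2,0,5) R0=(2,0,5)
Op 5: merge R1<->R0 -> R1=(2,0,5) R0=(2,0,5)
Op 6: merge R2<->R1 -> R2=(2,0,5) R1=(2,0,5)
Op 7: inc R0 by 4 -> R0=(6,0,5) value=11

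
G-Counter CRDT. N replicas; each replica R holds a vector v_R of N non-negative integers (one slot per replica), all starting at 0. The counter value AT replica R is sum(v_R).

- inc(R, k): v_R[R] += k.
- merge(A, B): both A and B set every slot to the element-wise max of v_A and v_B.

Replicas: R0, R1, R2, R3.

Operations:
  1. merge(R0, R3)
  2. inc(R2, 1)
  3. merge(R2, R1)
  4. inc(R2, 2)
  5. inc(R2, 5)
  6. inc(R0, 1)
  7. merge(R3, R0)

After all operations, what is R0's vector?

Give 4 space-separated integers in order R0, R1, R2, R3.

Answer: 1 0 0 0

Derivation:
Op 1: merge R0<->R3 -> R0=(0,0,0,0) R3=(0,0,0,0)
Op 2: inc R2 by 1 -> R2=(0,0,1,0) value=1
Op 3: merge R2<->R1 -> R2=(0,0,1,0) R1=(0,0,1,0)
Op 4: inc R2 by 2 -> R2=(0,0,3,0) value=3
Op 5: inc R2 by 5 -> R2=(0,0,8,0) value=8
Op 6: inc R0 by 1 -> R0=(1,0,0,0) value=1
Op 7: merge R3<->R0 -> R3=(1,0,0,0) R0=(1,0,0,0)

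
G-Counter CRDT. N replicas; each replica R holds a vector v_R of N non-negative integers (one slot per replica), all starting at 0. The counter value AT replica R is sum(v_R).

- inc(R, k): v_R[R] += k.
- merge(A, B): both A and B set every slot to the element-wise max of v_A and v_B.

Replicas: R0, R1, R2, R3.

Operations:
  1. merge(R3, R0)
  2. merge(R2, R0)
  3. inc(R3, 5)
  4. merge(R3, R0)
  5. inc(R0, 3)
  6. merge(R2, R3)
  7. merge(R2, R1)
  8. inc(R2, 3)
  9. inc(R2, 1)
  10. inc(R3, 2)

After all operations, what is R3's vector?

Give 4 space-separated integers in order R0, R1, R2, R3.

Op 1: merge R3<->R0 -> R3=(0,0,0,0) R0=(0,0,0,0)
Op 2: merge R2<->R0 -> R2=(0,0,0,0) R0=(0,0,0,0)
Op 3: inc R3 by 5 -> R3=(0,0,0,5) value=5
Op 4: merge R3<->R0 -> R3=(0,0,0,5) R0=(0,0,0,5)
Op 5: inc R0 by 3 -> R0=(3,0,0,5) value=8
Op 6: merge R2<->R3 -> R2=(0,0,0,5) R3=(0,0,0,5)
Op 7: merge R2<->R1 -> R2=(0,0,0,5) R1=(0,0,0,5)
Op 8: inc R2 by 3 -> R2=(0,0,3,5) value=8
Op 9: inc R2 by 1 -> R2=(0,0,4,5) value=9
Op 10: inc R3 by 2 -> R3=(0,0,0,7) value=7

Answer: 0 0 0 7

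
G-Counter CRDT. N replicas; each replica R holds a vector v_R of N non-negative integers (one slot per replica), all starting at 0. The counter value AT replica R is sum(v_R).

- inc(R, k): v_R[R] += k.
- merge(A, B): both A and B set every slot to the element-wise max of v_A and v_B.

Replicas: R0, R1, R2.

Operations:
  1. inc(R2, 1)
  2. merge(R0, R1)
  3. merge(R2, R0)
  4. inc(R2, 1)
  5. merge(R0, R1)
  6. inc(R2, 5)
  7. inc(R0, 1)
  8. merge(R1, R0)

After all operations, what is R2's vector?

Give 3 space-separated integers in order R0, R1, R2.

Op 1: inc R2 by 1 -> R2=(0,0,1) value=1
Op 2: merge R0<->R1 -> R0=(0,0,0) R1=(0,0,0)
Op 3: merge R2<->R0 -> R2=(0,0,1) R0=(0,0,1)
Op 4: inc R2 by 1 -> R2=(0,0,2) value=2
Op 5: merge R0<->R1 -> R0=(0,0,1) R1=(0,0,1)
Op 6: inc R2 by 5 -> R2=(0,0,7) value=7
Op 7: inc R0 by 1 -> R0=(1,0,1) value=2
Op 8: merge R1<->R0 -> R1=(1,0,1) R0=(1,0,1)

Answer: 0 0 7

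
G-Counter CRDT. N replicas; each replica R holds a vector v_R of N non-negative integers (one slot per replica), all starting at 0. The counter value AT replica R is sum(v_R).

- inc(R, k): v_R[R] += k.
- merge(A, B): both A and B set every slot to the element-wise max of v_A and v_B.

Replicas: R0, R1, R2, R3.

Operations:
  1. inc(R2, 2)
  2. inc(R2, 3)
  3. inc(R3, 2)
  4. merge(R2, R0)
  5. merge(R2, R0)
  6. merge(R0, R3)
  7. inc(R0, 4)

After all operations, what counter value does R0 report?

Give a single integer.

Answer: 11

Derivation:
Op 1: inc R2 by 2 -> R2=(0,0,2,0) value=2
Op 2: inc R2 by 3 -> R2=(0,0,5,0) value=5
Op 3: inc R3 by 2 -> R3=(0,0,0,2) value=2
Op 4: merge R2<->R0 -> R2=(0,0,5,0) R0=(0,0,5,0)
Op 5: merge R2<->R0 -> R2=(0,0,5,0) R0=(0,0,5,0)
Op 6: merge R0<->R3 -> R0=(0,0,5,2) R3=(0,0,5,2)
Op 7: inc R0 by 4 -> R0=(4,0,5,2) value=11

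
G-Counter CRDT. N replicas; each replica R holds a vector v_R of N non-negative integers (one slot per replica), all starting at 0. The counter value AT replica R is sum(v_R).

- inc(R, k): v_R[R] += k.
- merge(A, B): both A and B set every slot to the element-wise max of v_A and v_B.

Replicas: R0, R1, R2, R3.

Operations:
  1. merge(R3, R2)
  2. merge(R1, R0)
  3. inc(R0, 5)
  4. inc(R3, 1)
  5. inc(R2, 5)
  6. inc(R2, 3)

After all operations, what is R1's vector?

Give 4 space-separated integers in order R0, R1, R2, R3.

Op 1: merge R3<->R2 -> R3=(0,0,0,0) R2=(0,0,0,0)
Op 2: merge R1<->R0 -> R1=(0,0,0,0) R0=(0,0,0,0)
Op 3: inc R0 by 5 -> R0=(5,0,0,0) value=5
Op 4: inc R3 by 1 -> R3=(0,0,0,1) value=1
Op 5: inc R2 by 5 -> R2=(0,0,5,0) value=5
Op 6: inc R2 by 3 -> R2=(0,0,8,0) value=8

Answer: 0 0 0 0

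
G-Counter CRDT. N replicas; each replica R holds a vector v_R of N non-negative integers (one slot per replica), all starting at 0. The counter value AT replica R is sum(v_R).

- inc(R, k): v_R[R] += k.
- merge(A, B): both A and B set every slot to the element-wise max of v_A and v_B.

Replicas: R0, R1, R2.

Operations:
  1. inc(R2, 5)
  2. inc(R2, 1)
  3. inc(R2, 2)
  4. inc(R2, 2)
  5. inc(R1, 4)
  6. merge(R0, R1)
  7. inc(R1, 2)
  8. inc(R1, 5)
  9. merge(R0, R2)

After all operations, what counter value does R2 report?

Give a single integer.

Answer: 14

Derivation:
Op 1: inc R2 by 5 -> R2=(0,0,5) value=5
Op 2: inc R2 by 1 -> R2=(0,0,6) value=6
Op 3: inc R2 by 2 -> R2=(0,0,8) value=8
Op 4: inc R2 by 2 -> R2=(0,0,10) value=10
Op 5: inc R1 by 4 -> R1=(0,4,0) value=4
Op 6: merge R0<->R1 -> R0=(0,4,0) R1=(0,4,0)
Op 7: inc R1 by 2 -> R1=(0,6,0) value=6
Op 8: inc R1 by 5 -> R1=(0,11,0) value=11
Op 9: merge R0<->R2 -> R0=(0,4,10) R2=(0,4,10)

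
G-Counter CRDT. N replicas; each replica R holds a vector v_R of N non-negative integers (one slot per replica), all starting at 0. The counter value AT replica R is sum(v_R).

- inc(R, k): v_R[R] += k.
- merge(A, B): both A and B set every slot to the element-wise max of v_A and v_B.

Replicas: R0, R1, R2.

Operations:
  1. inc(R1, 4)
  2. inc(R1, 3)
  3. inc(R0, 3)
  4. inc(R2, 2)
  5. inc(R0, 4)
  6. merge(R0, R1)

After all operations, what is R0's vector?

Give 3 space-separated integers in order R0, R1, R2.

Op 1: inc R1 by 4 -> R1=(0,4,0) value=4
Op 2: inc R1 by 3 -> R1=(0,7,0) value=7
Op 3: inc R0 by 3 -> R0=(3,0,0) value=3
Op 4: inc R2 by 2 -> R2=(0,0,2) value=2
Op 5: inc R0 by 4 -> R0=(7,0,0) value=7
Op 6: merge R0<->R1 -> R0=(7,7,0) R1=(7,7,0)

Answer: 7 7 0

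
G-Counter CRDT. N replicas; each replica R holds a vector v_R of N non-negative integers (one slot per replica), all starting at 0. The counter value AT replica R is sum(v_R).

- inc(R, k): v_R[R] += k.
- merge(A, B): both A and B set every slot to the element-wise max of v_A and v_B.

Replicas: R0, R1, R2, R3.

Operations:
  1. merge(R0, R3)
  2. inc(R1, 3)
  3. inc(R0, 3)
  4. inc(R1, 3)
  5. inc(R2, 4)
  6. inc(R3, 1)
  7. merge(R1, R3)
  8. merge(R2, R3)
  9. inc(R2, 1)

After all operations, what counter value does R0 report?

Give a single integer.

Answer: 3

Derivation:
Op 1: merge R0<->R3 -> R0=(0,0,0,0) R3=(0,0,0,0)
Op 2: inc R1 by 3 -> R1=(0,3,0,0) value=3
Op 3: inc R0 by 3 -> R0=(3,0,0,0) value=3
Op 4: inc R1 by 3 -> R1=(0,6,0,0) value=6
Op 5: inc R2 by 4 -> R2=(0,0,4,0) value=4
Op 6: inc R3 by 1 -> R3=(0,0,0,1) value=1
Op 7: merge R1<->R3 -> R1=(0,6,0,1) R3=(0,6,0,1)
Op 8: merge R2<->R3 -> R2=(0,6,4,1) R3=(0,6,4,1)
Op 9: inc R2 by 1 -> R2=(0,6,5,1) value=12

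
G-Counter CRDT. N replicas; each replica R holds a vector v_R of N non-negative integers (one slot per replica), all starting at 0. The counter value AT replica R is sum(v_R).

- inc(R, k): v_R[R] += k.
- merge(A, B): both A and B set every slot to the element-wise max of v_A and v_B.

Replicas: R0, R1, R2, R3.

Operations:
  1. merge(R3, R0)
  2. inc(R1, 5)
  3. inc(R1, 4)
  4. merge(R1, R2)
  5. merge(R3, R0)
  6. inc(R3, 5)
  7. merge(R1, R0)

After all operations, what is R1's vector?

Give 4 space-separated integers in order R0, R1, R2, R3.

Op 1: merge R3<->R0 -> R3=(0,0,0,0) R0=(0,0,0,0)
Op 2: inc R1 by 5 -> R1=(0,5,0,0) value=5
Op 3: inc R1 by 4 -> R1=(0,9,0,0) value=9
Op 4: merge R1<->R2 -> R1=(0,9,0,0) R2=(0,9,0,0)
Op 5: merge R3<->R0 -> R3=(0,0,0,0) R0=(0,0,0,0)
Op 6: inc R3 by 5 -> R3=(0,0,0,5) value=5
Op 7: merge R1<->R0 -> R1=(0,9,0,0) R0=(0,9,0,0)

Answer: 0 9 0 0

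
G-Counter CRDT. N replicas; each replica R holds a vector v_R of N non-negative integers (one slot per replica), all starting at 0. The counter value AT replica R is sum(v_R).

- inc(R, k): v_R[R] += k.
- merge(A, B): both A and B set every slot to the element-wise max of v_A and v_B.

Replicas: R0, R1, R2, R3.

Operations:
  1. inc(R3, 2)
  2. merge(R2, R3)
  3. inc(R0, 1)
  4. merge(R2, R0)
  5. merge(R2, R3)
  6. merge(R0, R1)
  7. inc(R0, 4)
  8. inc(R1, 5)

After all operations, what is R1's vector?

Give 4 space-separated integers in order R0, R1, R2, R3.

Answer: 1 5 0 2

Derivation:
Op 1: inc R3 by 2 -> R3=(0,0,0,2) value=2
Op 2: merge R2<->R3 -> R2=(0,0,0,2) R3=(0,0,0,2)
Op 3: inc R0 by 1 -> R0=(1,0,0,0) value=1
Op 4: merge R2<->R0 -> R2=(1,0,0,2) R0=(1,0,0,2)
Op 5: merge R2<->R3 -> R2=(1,0,0,2) R3=(1,0,0,2)
Op 6: merge R0<->R1 -> R0=(1,0,0,2) R1=(1,0,0,2)
Op 7: inc R0 by 4 -> R0=(5,0,0,2) value=7
Op 8: inc R1 by 5 -> R1=(1,5,0,2) value=8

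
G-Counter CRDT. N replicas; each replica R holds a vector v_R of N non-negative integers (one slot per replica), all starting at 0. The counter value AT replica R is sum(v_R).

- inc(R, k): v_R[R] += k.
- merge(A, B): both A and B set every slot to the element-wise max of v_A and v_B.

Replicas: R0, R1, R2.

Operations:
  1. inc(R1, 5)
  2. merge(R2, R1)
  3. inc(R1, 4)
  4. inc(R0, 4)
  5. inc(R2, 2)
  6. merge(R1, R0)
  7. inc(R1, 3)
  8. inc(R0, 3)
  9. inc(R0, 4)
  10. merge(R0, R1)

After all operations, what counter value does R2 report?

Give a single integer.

Answer: 7

Derivation:
Op 1: inc R1 by 5 -> R1=(0,5,0) value=5
Op 2: merge R2<->R1 -> R2=(0,5,0) R1=(0,5,0)
Op 3: inc R1 by 4 -> R1=(0,9,0) value=9
Op 4: inc R0 by 4 -> R0=(4,0,0) value=4
Op 5: inc R2 by 2 -> R2=(0,5,2) value=7
Op 6: merge R1<->R0 -> R1=(4,9,0) R0=(4,9,0)
Op 7: inc R1 by 3 -> R1=(4,12,0) value=16
Op 8: inc R0 by 3 -> R0=(7,9,0) value=16
Op 9: inc R0 by 4 -> R0=(11,9,0) value=20
Op 10: merge R0<->R1 -> R0=(11,12,0) R1=(11,12,0)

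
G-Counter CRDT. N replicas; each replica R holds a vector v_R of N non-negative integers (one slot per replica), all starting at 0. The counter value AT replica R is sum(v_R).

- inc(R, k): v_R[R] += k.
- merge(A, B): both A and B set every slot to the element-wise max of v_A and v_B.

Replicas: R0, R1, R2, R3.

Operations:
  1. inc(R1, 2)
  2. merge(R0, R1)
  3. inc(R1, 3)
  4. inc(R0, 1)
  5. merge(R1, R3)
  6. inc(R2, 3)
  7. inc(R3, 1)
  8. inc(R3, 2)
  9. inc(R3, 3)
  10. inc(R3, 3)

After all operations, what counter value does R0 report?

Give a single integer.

Answer: 3

Derivation:
Op 1: inc R1 by 2 -> R1=(0,2,0,0) value=2
Op 2: merge R0<->R1 -> R0=(0,2,0,0) R1=(0,2,0,0)
Op 3: inc R1 by 3 -> R1=(0,5,0,0) value=5
Op 4: inc R0 by 1 -> R0=(1,2,0,0) value=3
Op 5: merge R1<->R3 -> R1=(0,5,0,0) R3=(0,5,0,0)
Op 6: inc R2 by 3 -> R2=(0,0,3,0) value=3
Op 7: inc R3 by 1 -> R3=(0,5,0,1) value=6
Op 8: inc R3 by 2 -> R3=(0,5,0,3) value=8
Op 9: inc R3 by 3 -> R3=(0,5,0,6) value=11
Op 10: inc R3 by 3 -> R3=(0,5,0,9) value=14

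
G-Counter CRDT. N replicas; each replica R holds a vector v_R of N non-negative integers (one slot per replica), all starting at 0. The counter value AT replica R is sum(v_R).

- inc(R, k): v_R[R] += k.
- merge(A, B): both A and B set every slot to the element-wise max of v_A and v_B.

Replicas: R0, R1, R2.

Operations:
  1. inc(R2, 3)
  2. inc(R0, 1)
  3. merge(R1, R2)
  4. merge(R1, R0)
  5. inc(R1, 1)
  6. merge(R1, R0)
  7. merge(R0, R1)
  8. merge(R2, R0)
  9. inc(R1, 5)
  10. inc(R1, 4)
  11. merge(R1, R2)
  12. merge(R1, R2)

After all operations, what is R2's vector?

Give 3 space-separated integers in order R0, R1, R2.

Op 1: inc R2 by 3 -> R2=(0,0,3) value=3
Op 2: inc R0 by 1 -> R0=(1,0,0) value=1
Op 3: merge R1<->R2 -> R1=(0,0,3) R2=(0,0,3)
Op 4: merge R1<->R0 -> R1=(1,0,3) R0=(1,0,3)
Op 5: inc R1 by 1 -> R1=(1,1,3) value=5
Op 6: merge R1<->R0 -> R1=(1,1,3) R0=(1,1,3)
Op 7: merge R0<->R1 -> R0=(1,1,3) R1=(1,1,3)
Op 8: merge R2<->R0 -> R2=(1,1,3) R0=(1,1,3)
Op 9: inc R1 by 5 -> R1=(1,6,3) value=10
Op 10: inc R1 by 4 -> R1=(1,10,3) value=14
Op 11: merge R1<->R2 -> R1=(1,10,3) R2=(1,10,3)
Op 12: merge R1<->R2 -> R1=(1,10,3) R2=(1,10,3)

Answer: 1 10 3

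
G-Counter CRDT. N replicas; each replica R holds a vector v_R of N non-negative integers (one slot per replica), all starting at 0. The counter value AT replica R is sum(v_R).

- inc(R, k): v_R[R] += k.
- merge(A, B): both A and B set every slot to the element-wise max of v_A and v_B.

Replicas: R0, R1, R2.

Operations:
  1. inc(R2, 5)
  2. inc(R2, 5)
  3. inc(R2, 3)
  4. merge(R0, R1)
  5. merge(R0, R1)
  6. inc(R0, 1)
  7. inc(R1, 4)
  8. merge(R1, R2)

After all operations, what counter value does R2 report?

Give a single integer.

Op 1: inc R2 by 5 -> R2=(0,0,5) value=5
Op 2: inc R2 by 5 -> R2=(0,0,10) value=10
Op 3: inc R2 by 3 -> R2=(0,0,13) value=13
Op 4: merge R0<->R1 -> R0=(0,0,0) R1=(0,0,0)
Op 5: merge R0<->R1 -> R0=(0,0,0) R1=(0,0,0)
Op 6: inc R0 by 1 -> R0=(1,0,0) value=1
Op 7: inc R1 by 4 -> R1=(0,4,0) value=4
Op 8: merge R1<->R2 -> R1=(0,4,13) R2=(0,4,13)

Answer: 17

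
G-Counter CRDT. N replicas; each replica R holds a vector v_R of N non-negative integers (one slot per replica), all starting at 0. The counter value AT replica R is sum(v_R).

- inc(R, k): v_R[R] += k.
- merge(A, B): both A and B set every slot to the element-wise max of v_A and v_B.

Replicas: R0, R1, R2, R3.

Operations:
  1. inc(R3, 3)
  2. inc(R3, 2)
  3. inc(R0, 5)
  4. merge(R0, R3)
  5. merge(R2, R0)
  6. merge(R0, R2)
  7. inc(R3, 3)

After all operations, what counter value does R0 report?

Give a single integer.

Op 1: inc R3 by 3 -> R3=(0,0,0,3) value=3
Op 2: inc R3 by 2 -> R3=(0,0,0,5) value=5
Op 3: inc R0 by 5 -> R0=(5,0,0,0) value=5
Op 4: merge R0<->R3 -> R0=(5,0,0,5) R3=(5,0,0,5)
Op 5: merge R2<->R0 -> R2=(5,0,0,5) R0=(5,0,0,5)
Op 6: merge R0<->R2 -> R0=(5,0,0,5) R2=(5,0,0,5)
Op 7: inc R3 by 3 -> R3=(5,0,0,8) value=13

Answer: 10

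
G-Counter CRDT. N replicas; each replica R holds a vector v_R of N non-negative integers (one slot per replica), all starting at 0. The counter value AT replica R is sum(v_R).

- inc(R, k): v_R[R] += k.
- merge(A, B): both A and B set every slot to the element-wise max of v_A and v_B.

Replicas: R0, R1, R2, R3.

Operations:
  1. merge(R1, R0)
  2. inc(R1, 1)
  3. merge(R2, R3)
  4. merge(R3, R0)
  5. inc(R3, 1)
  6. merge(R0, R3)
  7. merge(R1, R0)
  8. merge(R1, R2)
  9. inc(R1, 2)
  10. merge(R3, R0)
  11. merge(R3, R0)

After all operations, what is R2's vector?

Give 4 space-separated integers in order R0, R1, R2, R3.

Op 1: merge R1<->R0 -> R1=(0,0,0,0) R0=(0,0,0,0)
Op 2: inc R1 by 1 -> R1=(0,1,0,0) value=1
Op 3: merge R2<->R3 -> R2=(0,0,0,0) R3=(0,0,0,0)
Op 4: merge R3<->R0 -> R3=(0,0,0,0) R0=(0,0,0,0)
Op 5: inc R3 by 1 -> R3=(0,0,0,1) value=1
Op 6: merge R0<->R3 -> R0=(0,0,0,1) R3=(0,0,0,1)
Op 7: merge R1<->R0 -> R1=(0,1,0,1) R0=(0,1,0,1)
Op 8: merge R1<->R2 -> R1=(0,1,0,1) R2=(0,1,0,1)
Op 9: inc R1 by 2 -> R1=(0,3,0,1) value=4
Op 10: merge R3<->R0 -> R3=(0,1,0,1) R0=(0,1,0,1)
Op 11: merge R3<->R0 -> R3=(0,1,0,1) R0=(0,1,0,1)

Answer: 0 1 0 1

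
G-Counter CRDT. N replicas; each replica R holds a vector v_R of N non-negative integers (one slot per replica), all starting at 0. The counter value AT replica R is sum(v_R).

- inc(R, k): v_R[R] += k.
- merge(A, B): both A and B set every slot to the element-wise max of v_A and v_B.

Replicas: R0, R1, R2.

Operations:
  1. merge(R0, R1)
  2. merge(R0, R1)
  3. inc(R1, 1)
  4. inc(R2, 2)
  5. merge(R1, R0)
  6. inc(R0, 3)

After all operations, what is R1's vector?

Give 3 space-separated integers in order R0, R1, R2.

Op 1: merge R0<->R1 -> R0=(0,0,0) R1=(0,0,0)
Op 2: merge R0<->R1 -> R0=(0,0,0) R1=(0,0,0)
Op 3: inc R1 by 1 -> R1=(0,1,0) value=1
Op 4: inc R2 by 2 -> R2=(0,0,2) value=2
Op 5: merge R1<->R0 -> R1=(0,1,0) R0=(0,1,0)
Op 6: inc R0 by 3 -> R0=(3,1,0) value=4

Answer: 0 1 0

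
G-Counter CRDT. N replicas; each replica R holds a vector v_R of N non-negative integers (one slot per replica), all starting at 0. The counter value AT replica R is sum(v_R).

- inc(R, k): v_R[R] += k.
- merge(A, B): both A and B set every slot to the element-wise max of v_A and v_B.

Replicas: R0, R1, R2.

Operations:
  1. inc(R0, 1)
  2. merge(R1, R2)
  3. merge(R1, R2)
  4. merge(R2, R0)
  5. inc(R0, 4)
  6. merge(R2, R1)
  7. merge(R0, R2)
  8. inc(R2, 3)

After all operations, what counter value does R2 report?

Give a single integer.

Op 1: inc R0 by 1 -> R0=(1,0,0) value=1
Op 2: merge R1<->R2 -> R1=(0,0,0) R2=(0,0,0)
Op 3: merge R1<->R2 -> R1=(0,0,0) R2=(0,0,0)
Op 4: merge R2<->R0 -> R2=(1,0,0) R0=(1,0,0)
Op 5: inc R0 by 4 -> R0=(5,0,0) value=5
Op 6: merge R2<->R1 -> R2=(1,0,0) R1=(1,0,0)
Op 7: merge R0<->R2 -> R0=(5,0,0) R2=(5,0,0)
Op 8: inc R2 by 3 -> R2=(5,0,3) value=8

Answer: 8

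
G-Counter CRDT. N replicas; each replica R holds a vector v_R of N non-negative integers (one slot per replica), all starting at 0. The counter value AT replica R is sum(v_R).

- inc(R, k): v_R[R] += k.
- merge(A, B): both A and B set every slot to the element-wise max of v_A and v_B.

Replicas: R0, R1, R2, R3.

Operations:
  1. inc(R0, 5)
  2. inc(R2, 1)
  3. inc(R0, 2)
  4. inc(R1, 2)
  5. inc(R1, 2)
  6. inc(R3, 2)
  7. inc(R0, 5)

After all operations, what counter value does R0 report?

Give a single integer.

Answer: 12

Derivation:
Op 1: inc R0 by 5 -> R0=(5,0,0,0) value=5
Op 2: inc R2 by 1 -> R2=(0,0,1,0) value=1
Op 3: inc R0 by 2 -> R0=(7,0,0,0) value=7
Op 4: inc R1 by 2 -> R1=(0,2,0,0) value=2
Op 5: inc R1 by 2 -> R1=(0,4,0,0) value=4
Op 6: inc R3 by 2 -> R3=(0,0,0,2) value=2
Op 7: inc R0 by 5 -> R0=(12,0,0,0) value=12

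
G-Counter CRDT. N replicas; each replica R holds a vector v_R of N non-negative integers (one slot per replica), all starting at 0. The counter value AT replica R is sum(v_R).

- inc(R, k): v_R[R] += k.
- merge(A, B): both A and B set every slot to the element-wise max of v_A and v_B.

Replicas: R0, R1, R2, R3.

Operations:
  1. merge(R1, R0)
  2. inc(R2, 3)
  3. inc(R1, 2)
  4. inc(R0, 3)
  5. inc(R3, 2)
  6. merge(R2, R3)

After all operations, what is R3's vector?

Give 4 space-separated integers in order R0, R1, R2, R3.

Answer: 0 0 3 2

Derivation:
Op 1: merge R1<->R0 -> R1=(0,0,0,0) R0=(0,0,0,0)
Op 2: inc R2 by 3 -> R2=(0,0,3,0) value=3
Op 3: inc R1 by 2 -> R1=(0,2,0,0) value=2
Op 4: inc R0 by 3 -> R0=(3,0,0,0) value=3
Op 5: inc R3 by 2 -> R3=(0,0,0,2) value=2
Op 6: merge R2<->R3 -> R2=(0,0,3,2) R3=(0,0,3,2)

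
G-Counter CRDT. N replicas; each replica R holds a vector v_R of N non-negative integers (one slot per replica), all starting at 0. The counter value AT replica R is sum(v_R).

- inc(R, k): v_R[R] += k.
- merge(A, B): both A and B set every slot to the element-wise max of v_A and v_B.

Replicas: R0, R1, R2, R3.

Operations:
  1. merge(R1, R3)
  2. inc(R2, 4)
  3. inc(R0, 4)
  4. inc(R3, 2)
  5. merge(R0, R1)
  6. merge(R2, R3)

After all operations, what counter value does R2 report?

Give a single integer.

Answer: 6

Derivation:
Op 1: merge R1<->R3 -> R1=(0,0,0,0) R3=(0,0,0,0)
Op 2: inc R2 by 4 -> R2=(0,0,4,0) value=4
Op 3: inc R0 by 4 -> R0=(4,0,0,0) value=4
Op 4: inc R3 by 2 -> R3=(0,0,0,2) value=2
Op 5: merge R0<->R1 -> R0=(4,0,0,0) R1=(4,0,0,0)
Op 6: merge R2<->R3 -> R2=(0,0,4,2) R3=(0,0,4,2)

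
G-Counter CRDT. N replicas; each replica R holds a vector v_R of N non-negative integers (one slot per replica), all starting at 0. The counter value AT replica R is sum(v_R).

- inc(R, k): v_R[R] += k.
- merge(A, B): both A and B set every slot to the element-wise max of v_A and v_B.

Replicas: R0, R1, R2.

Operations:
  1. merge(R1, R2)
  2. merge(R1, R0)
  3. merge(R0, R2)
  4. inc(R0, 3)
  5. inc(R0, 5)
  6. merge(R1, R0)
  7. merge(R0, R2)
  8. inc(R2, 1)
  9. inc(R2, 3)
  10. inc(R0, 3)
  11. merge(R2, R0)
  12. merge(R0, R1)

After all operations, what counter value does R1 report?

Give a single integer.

Op 1: merge R1<->R2 -> R1=(0,0,0) R2=(0,0,0)
Op 2: merge R1<->R0 -> R1=(0,0,0) R0=(0,0,0)
Op 3: merge R0<->R2 -> R0=(0,0,0) R2=(0,0,0)
Op 4: inc R0 by 3 -> R0=(3,0,0) value=3
Op 5: inc R0 by 5 -> R0=(8,0,0) value=8
Op 6: merge R1<->R0 -> R1=(8,0,0) R0=(8,0,0)
Op 7: merge R0<->R2 -> R0=(8,0,0) R2=(8,0,0)
Op 8: inc R2 by 1 -> R2=(8,0,1) value=9
Op 9: inc R2 by 3 -> R2=(8,0,4) value=12
Op 10: inc R0 by 3 -> R0=(11,0,0) value=11
Op 11: merge R2<->R0 -> R2=(11,0,4) R0=(11,0,4)
Op 12: merge R0<->R1 -> R0=(11,0,4) R1=(11,0,4)

Answer: 15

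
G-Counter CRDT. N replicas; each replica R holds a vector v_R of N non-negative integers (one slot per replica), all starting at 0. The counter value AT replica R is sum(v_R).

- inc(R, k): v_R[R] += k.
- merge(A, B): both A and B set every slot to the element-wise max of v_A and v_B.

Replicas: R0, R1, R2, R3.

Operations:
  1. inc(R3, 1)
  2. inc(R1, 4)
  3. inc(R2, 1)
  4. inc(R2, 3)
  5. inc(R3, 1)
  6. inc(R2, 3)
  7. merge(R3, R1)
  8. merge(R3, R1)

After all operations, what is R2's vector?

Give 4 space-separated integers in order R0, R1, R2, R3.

Op 1: inc R3 by 1 -> R3=(0,0,0,1) value=1
Op 2: inc R1 by 4 -> R1=(0,4,0,0) value=4
Op 3: inc R2 by 1 -> R2=(0,0,1,0) value=1
Op 4: inc R2 by 3 -> R2=(0,0,4,0) value=4
Op 5: inc R3 by 1 -> R3=(0,0,0,2) value=2
Op 6: inc R2 by 3 -> R2=(0,0,7,0) value=7
Op 7: merge R3<->R1 -> R3=(0,4,0,2) R1=(0,4,0,2)
Op 8: merge R3<->R1 -> R3=(0,4,0,2) R1=(0,4,0,2)

Answer: 0 0 7 0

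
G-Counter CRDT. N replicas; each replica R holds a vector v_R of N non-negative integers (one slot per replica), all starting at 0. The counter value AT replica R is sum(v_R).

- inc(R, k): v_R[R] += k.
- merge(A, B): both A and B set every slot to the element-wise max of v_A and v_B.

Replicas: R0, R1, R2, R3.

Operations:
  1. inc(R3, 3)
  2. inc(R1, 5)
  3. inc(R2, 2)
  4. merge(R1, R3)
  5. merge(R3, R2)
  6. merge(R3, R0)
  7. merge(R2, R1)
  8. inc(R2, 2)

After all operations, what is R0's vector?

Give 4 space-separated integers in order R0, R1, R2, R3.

Op 1: inc R3 by 3 -> R3=(0,0,0,3) value=3
Op 2: inc R1 by 5 -> R1=(0,5,0,0) value=5
Op 3: inc R2 by 2 -> R2=(0,0,2,0) value=2
Op 4: merge R1<->R3 -> R1=(0,5,0,3) R3=(0,5,0,3)
Op 5: merge R3<->R2 -> R3=(0,5,2,3) R2=(0,5,2,3)
Op 6: merge R3<->R0 -> R3=(0,5,2,3) R0=(0,5,2,3)
Op 7: merge R2<->R1 -> R2=(0,5,2,3) R1=(0,5,2,3)
Op 8: inc R2 by 2 -> R2=(0,5,4,3) value=12

Answer: 0 5 2 3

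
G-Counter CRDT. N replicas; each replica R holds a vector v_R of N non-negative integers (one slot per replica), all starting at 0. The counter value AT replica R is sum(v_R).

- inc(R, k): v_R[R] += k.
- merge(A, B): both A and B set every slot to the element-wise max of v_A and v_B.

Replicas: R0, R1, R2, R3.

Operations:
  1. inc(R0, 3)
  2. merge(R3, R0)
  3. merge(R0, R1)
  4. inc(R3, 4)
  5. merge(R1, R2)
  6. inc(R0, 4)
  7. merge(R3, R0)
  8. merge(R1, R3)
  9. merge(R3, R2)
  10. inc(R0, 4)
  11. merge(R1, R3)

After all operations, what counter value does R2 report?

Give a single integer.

Answer: 11

Derivation:
Op 1: inc R0 by 3 -> R0=(3,0,0,0) value=3
Op 2: merge R3<->R0 -> R3=(3,0,0,0) R0=(3,0,0,0)
Op 3: merge R0<->R1 -> R0=(3,0,0,0) R1=(3,0,0,0)
Op 4: inc R3 by 4 -> R3=(3,0,0,4) value=7
Op 5: merge R1<->R2 -> R1=(3,0,0,0) R2=(3,0,0,0)
Op 6: inc R0 by 4 -> R0=(7,0,0,0) value=7
Op 7: merge R3<->R0 -> R3=(7,0,0,4) R0=(7,0,0,4)
Op 8: merge R1<->R3 -> R1=(7,0,0,4) R3=(7,0,0,4)
Op 9: merge R3<->R2 -> R3=(7,0,0,4) R2=(7,0,0,4)
Op 10: inc R0 by 4 -> R0=(11,0,0,4) value=15
Op 11: merge R1<->R3 -> R1=(7,0,0,4) R3=(7,0,0,4)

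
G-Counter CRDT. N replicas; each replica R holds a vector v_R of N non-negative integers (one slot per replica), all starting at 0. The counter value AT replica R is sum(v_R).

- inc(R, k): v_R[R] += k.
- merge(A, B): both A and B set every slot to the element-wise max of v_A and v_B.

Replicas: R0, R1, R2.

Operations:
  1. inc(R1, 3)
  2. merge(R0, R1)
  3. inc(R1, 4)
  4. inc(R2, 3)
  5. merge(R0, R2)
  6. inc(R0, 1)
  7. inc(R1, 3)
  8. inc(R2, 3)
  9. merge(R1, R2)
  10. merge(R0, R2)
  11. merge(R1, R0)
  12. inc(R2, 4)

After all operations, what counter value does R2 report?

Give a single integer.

Answer: 21

Derivation:
Op 1: inc R1 by 3 -> R1=(0,3,0) value=3
Op 2: merge R0<->R1 -> R0=(0,3,0) R1=(0,3,0)
Op 3: inc R1 by 4 -> R1=(0,7,0) value=7
Op 4: inc R2 by 3 -> R2=(0,0,3) value=3
Op 5: merge R0<->R2 -> R0=(0,3,3) R2=(0,3,3)
Op 6: inc R0 by 1 -> R0=(1,3,3) value=7
Op 7: inc R1 by 3 -> R1=(0,10,0) value=10
Op 8: inc R2 by 3 -> R2=(0,3,6) value=9
Op 9: merge R1<->R2 -> R1=(0,10,6) R2=(0,10,6)
Op 10: merge R0<->R2 -> R0=(1,10,6) R2=(1,10,6)
Op 11: merge R1<->R0 -> R1=(1,10,6) R0=(1,10,6)
Op 12: inc R2 by 4 -> R2=(1,10,10) value=21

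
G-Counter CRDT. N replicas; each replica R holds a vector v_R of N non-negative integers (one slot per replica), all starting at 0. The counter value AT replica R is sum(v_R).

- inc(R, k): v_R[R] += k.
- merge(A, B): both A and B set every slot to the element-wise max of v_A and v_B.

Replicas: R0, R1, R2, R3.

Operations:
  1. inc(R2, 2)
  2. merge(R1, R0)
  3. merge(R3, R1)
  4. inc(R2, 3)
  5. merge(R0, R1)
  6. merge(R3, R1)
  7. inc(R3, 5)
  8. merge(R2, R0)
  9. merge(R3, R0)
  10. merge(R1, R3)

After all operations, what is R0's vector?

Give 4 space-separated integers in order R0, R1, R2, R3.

Op 1: inc R2 by 2 -> R2=(0,0,2,0) value=2
Op 2: merge R1<->R0 -> R1=(0,0,0,0) R0=(0,0,0,0)
Op 3: merge R3<->R1 -> R3=(0,0,0,0) R1=(0,0,0,0)
Op 4: inc R2 by 3 -> R2=(0,0,5,0) value=5
Op 5: merge R0<->R1 -> R0=(0,0,0,0) R1=(0,0,0,0)
Op 6: merge R3<->R1 -> R3=(0,0,0,0) R1=(0,0,0,0)
Op 7: inc R3 by 5 -> R3=(0,0,0,5) value=5
Op 8: merge R2<->R0 -> R2=(0,0,5,0) R0=(0,0,5,0)
Op 9: merge R3<->R0 -> R3=(0,0,5,5) R0=(0,0,5,5)
Op 10: merge R1<->R3 -> R1=(0,0,5,5) R3=(0,0,5,5)

Answer: 0 0 5 5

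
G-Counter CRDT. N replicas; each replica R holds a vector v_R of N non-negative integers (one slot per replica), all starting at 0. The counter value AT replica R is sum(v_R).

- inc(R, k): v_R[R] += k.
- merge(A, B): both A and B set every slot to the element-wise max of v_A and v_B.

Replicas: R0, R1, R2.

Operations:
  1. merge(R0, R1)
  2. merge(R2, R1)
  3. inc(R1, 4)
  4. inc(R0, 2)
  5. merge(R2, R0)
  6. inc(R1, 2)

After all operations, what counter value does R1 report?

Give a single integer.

Answer: 6

Derivation:
Op 1: merge R0<->R1 -> R0=(0,0,0) R1=(0,0,0)
Op 2: merge R2<->R1 -> R2=(0,0,0) R1=(0,0,0)
Op 3: inc R1 by 4 -> R1=(0,4,0) value=4
Op 4: inc R0 by 2 -> R0=(2,0,0) value=2
Op 5: merge R2<->R0 -> R2=(2,0,0) R0=(2,0,0)
Op 6: inc R1 by 2 -> R1=(0,6,0) value=6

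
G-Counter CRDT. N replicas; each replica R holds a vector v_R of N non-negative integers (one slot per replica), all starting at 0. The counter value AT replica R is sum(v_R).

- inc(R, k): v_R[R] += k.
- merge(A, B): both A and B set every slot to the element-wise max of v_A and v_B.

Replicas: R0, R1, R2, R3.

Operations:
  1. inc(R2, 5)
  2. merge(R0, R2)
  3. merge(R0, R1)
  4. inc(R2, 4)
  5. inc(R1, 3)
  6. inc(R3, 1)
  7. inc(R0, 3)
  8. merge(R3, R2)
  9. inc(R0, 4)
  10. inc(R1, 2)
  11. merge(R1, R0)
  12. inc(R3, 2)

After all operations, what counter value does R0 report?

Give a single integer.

Op 1: inc R2 by 5 -> R2=(0,0,5,0) value=5
Op 2: merge R0<->R2 -> R0=(0,0,5,0) R2=(0,0,5,0)
Op 3: merge R0<->R1 -> R0=(0,0,5,0) R1=(0,0,5,0)
Op 4: inc R2 by 4 -> R2=(0,0,9,0) value=9
Op 5: inc R1 by 3 -> R1=(0,3,5,0) value=8
Op 6: inc R3 by 1 -> R3=(0,0,0,1) value=1
Op 7: inc R0 by 3 -> R0=(3,0,5,0) value=8
Op 8: merge R3<->R2 -> R3=(0,0,9,1) R2=(0,0,9,1)
Op 9: inc R0 by 4 -> R0=(7,0,5,0) value=12
Op 10: inc R1 by 2 -> R1=(0,5,5,0) value=10
Op 11: merge R1<->R0 -> R1=(7,5,5,0) R0=(7,5,5,0)
Op 12: inc R3 by 2 -> R3=(0,0,9,3) value=12

Answer: 17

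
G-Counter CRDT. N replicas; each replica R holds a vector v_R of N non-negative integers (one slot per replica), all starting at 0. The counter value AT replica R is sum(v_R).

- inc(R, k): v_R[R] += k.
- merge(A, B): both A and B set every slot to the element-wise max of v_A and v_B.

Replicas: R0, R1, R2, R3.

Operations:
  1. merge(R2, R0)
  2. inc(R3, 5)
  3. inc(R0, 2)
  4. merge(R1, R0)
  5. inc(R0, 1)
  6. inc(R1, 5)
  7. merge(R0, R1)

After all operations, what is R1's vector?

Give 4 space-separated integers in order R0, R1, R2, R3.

Answer: 3 5 0 0

Derivation:
Op 1: merge R2<->R0 -> R2=(0,0,0,0) R0=(0,0,0,0)
Op 2: inc R3 by 5 -> R3=(0,0,0,5) value=5
Op 3: inc R0 by 2 -> R0=(2,0,0,0) value=2
Op 4: merge R1<->R0 -> R1=(2,0,0,0) R0=(2,0,0,0)
Op 5: inc R0 by 1 -> R0=(3,0,0,0) value=3
Op 6: inc R1 by 5 -> R1=(2,5,0,0) value=7
Op 7: merge R0<->R1 -> R0=(3,5,0,0) R1=(3,5,0,0)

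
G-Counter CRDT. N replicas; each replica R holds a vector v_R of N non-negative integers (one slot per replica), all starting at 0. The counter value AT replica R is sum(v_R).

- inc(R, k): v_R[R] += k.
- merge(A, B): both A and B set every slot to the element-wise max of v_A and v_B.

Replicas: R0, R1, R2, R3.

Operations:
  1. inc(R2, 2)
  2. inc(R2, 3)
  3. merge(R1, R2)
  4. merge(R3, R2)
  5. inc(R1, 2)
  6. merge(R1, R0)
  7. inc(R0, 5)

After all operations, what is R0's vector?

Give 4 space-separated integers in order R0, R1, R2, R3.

Answer: 5 2 5 0

Derivation:
Op 1: inc R2 by 2 -> R2=(0,0,2,0) value=2
Op 2: inc R2 by 3 -> R2=(0,0,5,0) value=5
Op 3: merge R1<->R2 -> R1=(0,0,5,0) R2=(0,0,5,0)
Op 4: merge R3<->R2 -> R3=(0,0,5,0) R2=(0,0,5,0)
Op 5: inc R1 by 2 -> R1=(0,2,5,0) value=7
Op 6: merge R1<->R0 -> R1=(0,2,5,0) R0=(0,2,5,0)
Op 7: inc R0 by 5 -> R0=(5,2,5,0) value=12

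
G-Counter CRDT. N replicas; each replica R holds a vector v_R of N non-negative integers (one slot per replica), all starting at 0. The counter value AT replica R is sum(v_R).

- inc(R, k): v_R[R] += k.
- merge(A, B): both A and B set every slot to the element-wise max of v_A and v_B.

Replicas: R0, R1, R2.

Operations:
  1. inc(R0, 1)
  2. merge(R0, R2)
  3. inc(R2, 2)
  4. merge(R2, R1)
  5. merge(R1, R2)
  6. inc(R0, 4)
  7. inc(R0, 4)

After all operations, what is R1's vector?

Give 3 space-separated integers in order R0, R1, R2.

Answer: 1 0 2

Derivation:
Op 1: inc R0 by 1 -> R0=(1,0,0) value=1
Op 2: merge R0<->R2 -> R0=(1,0,0) R2=(1,0,0)
Op 3: inc R2 by 2 -> R2=(1,0,2) value=3
Op 4: merge R2<->R1 -> R2=(1,0,2) R1=(1,0,2)
Op 5: merge R1<->R2 -> R1=(1,0,2) R2=(1,0,2)
Op 6: inc R0 by 4 -> R0=(5,0,0) value=5
Op 7: inc R0 by 4 -> R0=(9,0,0) value=9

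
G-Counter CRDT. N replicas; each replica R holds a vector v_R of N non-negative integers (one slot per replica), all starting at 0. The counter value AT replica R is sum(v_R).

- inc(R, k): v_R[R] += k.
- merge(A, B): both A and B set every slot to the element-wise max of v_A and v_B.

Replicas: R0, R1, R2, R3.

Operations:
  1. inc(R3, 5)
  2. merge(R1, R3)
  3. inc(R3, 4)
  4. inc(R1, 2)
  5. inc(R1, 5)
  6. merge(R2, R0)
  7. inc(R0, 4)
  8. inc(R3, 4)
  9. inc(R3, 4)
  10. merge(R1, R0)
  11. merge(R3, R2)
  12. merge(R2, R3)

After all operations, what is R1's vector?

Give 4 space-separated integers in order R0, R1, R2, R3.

Op 1: inc R3 by 5 -> R3=(0,0,0,5) value=5
Op 2: merge R1<->R3 -> R1=(0,0,0,5) R3=(0,0,0,5)
Op 3: inc R3 by 4 -> R3=(0,0,0,9) value=9
Op 4: inc R1 by 2 -> R1=(0,2,0,5) value=7
Op 5: inc R1 by 5 -> R1=(0,7,0,5) value=12
Op 6: merge R2<->R0 -> R2=(0,0,0,0) R0=(0,0,0,0)
Op 7: inc R0 by 4 -> R0=(4,0,0,0) value=4
Op 8: inc R3 by 4 -> R3=(0,0,0,13) value=13
Op 9: inc R3 by 4 -> R3=(0,0,0,17) value=17
Op 10: merge R1<->R0 -> R1=(4,7,0,5) R0=(4,7,0,5)
Op 11: merge R3<->R2 -> R3=(0,0,0,17) R2=(0,0,0,17)
Op 12: merge R2<->R3 -> R2=(0,0,0,17) R3=(0,0,0,17)

Answer: 4 7 0 5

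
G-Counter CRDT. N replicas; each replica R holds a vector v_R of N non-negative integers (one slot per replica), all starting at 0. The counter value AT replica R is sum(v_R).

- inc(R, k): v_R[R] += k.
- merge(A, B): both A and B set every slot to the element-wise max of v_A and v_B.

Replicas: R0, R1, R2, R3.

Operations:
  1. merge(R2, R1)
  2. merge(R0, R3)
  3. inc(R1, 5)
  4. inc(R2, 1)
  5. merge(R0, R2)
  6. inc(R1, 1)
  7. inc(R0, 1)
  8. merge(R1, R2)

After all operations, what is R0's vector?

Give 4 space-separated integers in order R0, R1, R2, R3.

Answer: 1 0 1 0

Derivation:
Op 1: merge R2<->R1 -> R2=(0,0,0,0) R1=(0,0,0,0)
Op 2: merge R0<->R3 -> R0=(0,0,0,0) R3=(0,0,0,0)
Op 3: inc R1 by 5 -> R1=(0,5,0,0) value=5
Op 4: inc R2 by 1 -> R2=(0,0,1,0) value=1
Op 5: merge R0<->R2 -> R0=(0,0,1,0) R2=(0,0,1,0)
Op 6: inc R1 by 1 -> R1=(0,6,0,0) value=6
Op 7: inc R0 by 1 -> R0=(1,0,1,0) value=2
Op 8: merge R1<->R2 -> R1=(0,6,1,0) R2=(0,6,1,0)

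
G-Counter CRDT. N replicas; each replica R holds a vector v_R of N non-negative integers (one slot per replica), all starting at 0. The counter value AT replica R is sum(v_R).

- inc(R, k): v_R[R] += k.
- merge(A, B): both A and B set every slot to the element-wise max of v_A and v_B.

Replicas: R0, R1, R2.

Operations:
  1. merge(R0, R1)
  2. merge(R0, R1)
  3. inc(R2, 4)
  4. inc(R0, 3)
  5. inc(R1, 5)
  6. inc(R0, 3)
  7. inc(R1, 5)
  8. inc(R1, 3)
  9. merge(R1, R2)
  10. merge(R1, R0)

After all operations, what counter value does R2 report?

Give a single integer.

Answer: 17

Derivation:
Op 1: merge R0<->R1 -> R0=(0,0,0) R1=(0,0,0)
Op 2: merge R0<->R1 -> R0=(0,0,0) R1=(0,0,0)
Op 3: inc R2 by 4 -> R2=(0,0,4) value=4
Op 4: inc R0 by 3 -> R0=(3,0,0) value=3
Op 5: inc R1 by 5 -> R1=(0,5,0) value=5
Op 6: inc R0 by 3 -> R0=(6,0,0) value=6
Op 7: inc R1 by 5 -> R1=(0,10,0) value=10
Op 8: inc R1 by 3 -> R1=(0,13,0) value=13
Op 9: merge R1<->R2 -> R1=(0,13,4) R2=(0,13,4)
Op 10: merge R1<->R0 -> R1=(6,13,4) R0=(6,13,4)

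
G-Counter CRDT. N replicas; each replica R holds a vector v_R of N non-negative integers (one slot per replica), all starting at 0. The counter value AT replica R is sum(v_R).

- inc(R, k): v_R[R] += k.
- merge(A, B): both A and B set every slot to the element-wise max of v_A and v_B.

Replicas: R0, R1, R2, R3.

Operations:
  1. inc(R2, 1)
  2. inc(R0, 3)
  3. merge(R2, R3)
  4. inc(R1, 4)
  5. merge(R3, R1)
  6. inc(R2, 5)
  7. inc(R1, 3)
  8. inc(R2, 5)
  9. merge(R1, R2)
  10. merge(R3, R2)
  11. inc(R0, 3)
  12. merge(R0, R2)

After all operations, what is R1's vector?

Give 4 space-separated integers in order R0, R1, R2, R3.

Op 1: inc R2 by 1 -> R2=(0,0,1,0) value=1
Op 2: inc R0 by 3 -> R0=(3,0,0,0) value=3
Op 3: merge R2<->R3 -> R2=(0,0,1,0) R3=(0,0,1,0)
Op 4: inc R1 by 4 -> R1=(0,4,0,0) value=4
Op 5: merge R3<->R1 -> R3=(0,4,1,0) R1=(0,4,1,0)
Op 6: inc R2 by 5 -> R2=(0,0,6,0) value=6
Op 7: inc R1 by 3 -> R1=(0,7,1,0) value=8
Op 8: inc R2 by 5 -> R2=(0,0,11,0) value=11
Op 9: merge R1<->R2 -> R1=(0,7,11,0) R2=(0,7,11,0)
Op 10: merge R3<->R2 -> R3=(0,7,11,0) R2=(0,7,11,0)
Op 11: inc R0 by 3 -> R0=(6,0,0,0) value=6
Op 12: merge R0<->R2 -> R0=(6,7,11,0) R2=(6,7,11,0)

Answer: 0 7 11 0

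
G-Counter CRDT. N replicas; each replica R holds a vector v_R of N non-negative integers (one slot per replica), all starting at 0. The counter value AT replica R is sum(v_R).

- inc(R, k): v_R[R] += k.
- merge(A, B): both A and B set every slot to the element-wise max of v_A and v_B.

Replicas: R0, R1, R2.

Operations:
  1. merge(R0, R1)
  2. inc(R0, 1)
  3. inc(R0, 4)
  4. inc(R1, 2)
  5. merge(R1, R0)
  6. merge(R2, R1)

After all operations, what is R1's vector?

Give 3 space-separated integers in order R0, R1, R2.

Answer: 5 2 0

Derivation:
Op 1: merge R0<->R1 -> R0=(0,0,0) R1=(0,0,0)
Op 2: inc R0 by 1 -> R0=(1,0,0) value=1
Op 3: inc R0 by 4 -> R0=(5,0,0) value=5
Op 4: inc R1 by 2 -> R1=(0,2,0) value=2
Op 5: merge R1<->R0 -> R1=(5,2,0) R0=(5,2,0)
Op 6: merge R2<->R1 -> R2=(5,2,0) R1=(5,2,0)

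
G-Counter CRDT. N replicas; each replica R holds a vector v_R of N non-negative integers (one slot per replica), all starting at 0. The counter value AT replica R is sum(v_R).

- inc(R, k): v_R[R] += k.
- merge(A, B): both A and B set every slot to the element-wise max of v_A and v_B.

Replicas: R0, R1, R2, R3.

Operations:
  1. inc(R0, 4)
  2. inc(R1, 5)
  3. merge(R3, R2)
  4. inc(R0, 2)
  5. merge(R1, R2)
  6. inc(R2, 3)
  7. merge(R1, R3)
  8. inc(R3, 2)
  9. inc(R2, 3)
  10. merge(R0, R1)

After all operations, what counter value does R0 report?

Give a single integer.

Answer: 11

Derivation:
Op 1: inc R0 by 4 -> R0=(4,0,0,0) value=4
Op 2: inc R1 by 5 -> R1=(0,5,0,0) value=5
Op 3: merge R3<->R2 -> R3=(0,0,0,0) R2=(0,0,0,0)
Op 4: inc R0 by 2 -> R0=(6,0,0,0) value=6
Op 5: merge R1<->R2 -> R1=(0,5,0,0) R2=(0,5,0,0)
Op 6: inc R2 by 3 -> R2=(0,5,3,0) value=8
Op 7: merge R1<->R3 -> R1=(0,5,0,0) R3=(0,5,0,0)
Op 8: inc R3 by 2 -> R3=(0,5,0,2) value=7
Op 9: inc R2 by 3 -> R2=(0,5,6,0) value=11
Op 10: merge R0<->R1 -> R0=(6,5,0,0) R1=(6,5,0,0)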